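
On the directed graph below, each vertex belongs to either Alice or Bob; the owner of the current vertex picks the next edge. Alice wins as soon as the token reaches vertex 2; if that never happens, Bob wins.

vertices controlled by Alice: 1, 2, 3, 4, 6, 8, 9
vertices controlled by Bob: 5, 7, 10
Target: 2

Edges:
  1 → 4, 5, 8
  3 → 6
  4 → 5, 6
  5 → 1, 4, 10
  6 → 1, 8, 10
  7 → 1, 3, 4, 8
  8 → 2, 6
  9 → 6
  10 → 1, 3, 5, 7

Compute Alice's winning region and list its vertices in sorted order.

A0 = {2}
A1: add {8} — 8 (Alice) has 8→2.
A2: add {1, 6} — 1 (Alice) has 1→8; 6 (Alice) has 6→8.
A3: add {3, 4, 9} — 3 (Alice) has 3→6; 4 (Alice) has 4→6; 9 (Alice) has 9→6.
A4: add {7} — 7 (Bob): all of {1, 3, 4, 8} already in.
A5 = A4; e.g. 5 (Bob) can still go to 10. Fixed point.
Alice's winning region = {1, 2, 3, 4, 6, 7, 8, 9}.

1, 2, 3, 4, 6, 7, 8, 9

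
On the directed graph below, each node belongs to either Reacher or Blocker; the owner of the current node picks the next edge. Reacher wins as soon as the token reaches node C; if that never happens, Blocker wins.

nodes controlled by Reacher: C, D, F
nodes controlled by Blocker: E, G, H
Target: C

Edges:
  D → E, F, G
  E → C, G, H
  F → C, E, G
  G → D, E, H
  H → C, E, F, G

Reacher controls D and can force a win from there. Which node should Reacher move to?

F

A0 = {C}
A1: add {F} — F (Reacher) has F→C.
A2: add {D} — D (Reacher) has D→F.
A3 = A2; e.g. E (Blocker) can still go to G. Fixed point.
From D, successor F is in the attractor (rank 1); the other successors E, G are not.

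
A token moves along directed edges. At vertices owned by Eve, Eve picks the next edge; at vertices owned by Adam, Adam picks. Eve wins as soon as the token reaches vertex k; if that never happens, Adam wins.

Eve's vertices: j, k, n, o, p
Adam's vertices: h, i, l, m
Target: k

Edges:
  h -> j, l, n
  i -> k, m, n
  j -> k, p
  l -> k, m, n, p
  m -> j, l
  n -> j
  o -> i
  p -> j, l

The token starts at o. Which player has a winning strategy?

Adam

A0 = {k}
A1: add {j} — j (Eve) has j→k.
A2: add {n, p} — n (Eve) has n→j; p (Eve) has p→j.
A3 = A2; e.g. h (Adam) can still go to l. Fixed point.
o never enters the attractor, so Adam can avoid the target forever.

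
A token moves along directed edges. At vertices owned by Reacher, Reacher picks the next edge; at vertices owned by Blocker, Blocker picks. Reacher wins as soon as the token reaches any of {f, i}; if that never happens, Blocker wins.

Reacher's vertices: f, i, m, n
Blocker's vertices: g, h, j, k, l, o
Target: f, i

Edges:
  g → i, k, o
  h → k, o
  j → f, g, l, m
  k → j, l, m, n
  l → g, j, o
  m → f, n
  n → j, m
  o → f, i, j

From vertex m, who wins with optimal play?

A0 = {f, i}
A1: add {m} — m (Reacher) has m→f.
m ∈ A1, so Reacher can force the target.

Reacher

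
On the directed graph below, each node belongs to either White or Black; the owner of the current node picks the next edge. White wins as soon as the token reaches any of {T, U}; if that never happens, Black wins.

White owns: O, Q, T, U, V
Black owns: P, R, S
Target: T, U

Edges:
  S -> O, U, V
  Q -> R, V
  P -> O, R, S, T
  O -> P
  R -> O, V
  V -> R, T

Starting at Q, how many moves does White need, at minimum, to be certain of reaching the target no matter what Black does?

A0 = {T, U}
A1: add {V} — V (White) has V→T.
A2: add {Q} — Q (White) has Q→V.
A3 = A2; e.g. O (White) has no edge into A2. Fixed point.
Q enters the attractor at level 2, so White can force the target in 2 moves from there.

2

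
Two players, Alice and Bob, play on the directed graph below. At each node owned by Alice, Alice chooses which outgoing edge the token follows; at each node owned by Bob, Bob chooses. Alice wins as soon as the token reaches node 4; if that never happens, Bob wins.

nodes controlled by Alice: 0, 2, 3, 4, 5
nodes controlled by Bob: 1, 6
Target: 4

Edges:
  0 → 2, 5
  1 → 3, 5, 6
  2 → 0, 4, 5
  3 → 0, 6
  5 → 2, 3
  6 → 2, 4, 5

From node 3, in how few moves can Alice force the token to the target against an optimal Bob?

A0 = {4}
A1: add {2} — 2 (Alice) has 2→4.
A2: add {0, 5} — 0 (Alice) has 0→2; 5 (Alice) has 5→2.
A3: add {3, 6} — 3 (Alice) has 3→0; 6 (Bob): all of {2, 4, 5} already in.
3 enters the attractor at level 3, so Alice can force the target in 3 moves from there.

3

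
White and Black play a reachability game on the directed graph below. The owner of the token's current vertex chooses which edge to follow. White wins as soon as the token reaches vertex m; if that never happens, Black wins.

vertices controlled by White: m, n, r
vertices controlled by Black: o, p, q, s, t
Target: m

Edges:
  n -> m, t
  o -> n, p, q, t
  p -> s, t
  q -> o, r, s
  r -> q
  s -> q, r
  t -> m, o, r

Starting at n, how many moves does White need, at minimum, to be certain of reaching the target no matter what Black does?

A0 = {m}
A1: add {n} — n (White) has n→m.
A2 = A1; e.g. o (Black) can still go to p. Fixed point.
n enters the attractor at level 1, so White can force the target in 1 move from there.

1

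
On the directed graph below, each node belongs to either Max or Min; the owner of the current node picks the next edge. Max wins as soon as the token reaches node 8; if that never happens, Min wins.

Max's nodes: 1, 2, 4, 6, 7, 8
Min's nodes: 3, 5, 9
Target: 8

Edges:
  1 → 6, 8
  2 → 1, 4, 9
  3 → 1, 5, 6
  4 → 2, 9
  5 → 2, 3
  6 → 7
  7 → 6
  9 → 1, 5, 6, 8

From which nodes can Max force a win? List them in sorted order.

A0 = {8}
A1: add {1} — 1 (Max) has 1→8.
A2: add {2} — 2 (Max) has 2→1.
A3: add {4} — 4 (Max) has 4→2.
A4 = A3; e.g. 3 (Min) can still go to 5. Fixed point.
Max's winning region = {1, 2, 4, 8}.

1, 2, 4, 8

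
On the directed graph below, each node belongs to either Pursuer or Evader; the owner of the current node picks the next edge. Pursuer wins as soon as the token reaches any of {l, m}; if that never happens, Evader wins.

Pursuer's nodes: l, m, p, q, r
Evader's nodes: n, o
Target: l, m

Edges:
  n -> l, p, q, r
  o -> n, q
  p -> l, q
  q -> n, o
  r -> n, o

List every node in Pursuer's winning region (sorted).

A0 = {l, m}
A1: add {p} — p (Pursuer) has p→l.
A2 = A1; e.g. n (Evader) can still go to q. Fixed point.
Pursuer's winning region = {l, m, p}.

l, m, p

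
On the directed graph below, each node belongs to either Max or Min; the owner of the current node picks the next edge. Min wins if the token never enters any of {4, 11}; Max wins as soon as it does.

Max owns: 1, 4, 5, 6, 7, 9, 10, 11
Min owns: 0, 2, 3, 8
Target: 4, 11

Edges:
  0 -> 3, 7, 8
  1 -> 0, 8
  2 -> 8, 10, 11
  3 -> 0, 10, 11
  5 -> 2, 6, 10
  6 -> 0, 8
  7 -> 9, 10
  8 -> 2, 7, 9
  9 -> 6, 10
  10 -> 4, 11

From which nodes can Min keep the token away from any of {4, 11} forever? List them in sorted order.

A0 = {4, 11}
A1: add {10} — 10 (Max) has 10→4.
A2: add {5, 7, 9} — 5 (Max) has 5→10; 7 (Max) has 7→10; 9 (Max) has 9→10.
A3 = A2; e.g. 0 (Min) can still go to 3. Fixed point.
Max's attractor = {4, 5, 7, 9, 10, 11}; Min avoids the target exactly from the complement.

0, 1, 2, 3, 6, 8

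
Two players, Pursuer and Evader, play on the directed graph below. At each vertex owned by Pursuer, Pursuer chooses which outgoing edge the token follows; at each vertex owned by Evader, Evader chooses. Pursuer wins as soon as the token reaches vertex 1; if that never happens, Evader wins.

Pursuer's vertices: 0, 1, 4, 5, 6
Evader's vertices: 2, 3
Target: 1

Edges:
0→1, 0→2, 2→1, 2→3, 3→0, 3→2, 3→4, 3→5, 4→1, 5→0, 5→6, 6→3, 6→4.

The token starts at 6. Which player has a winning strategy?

A0 = {1}
A1: add {0, 4} — 0 (Pursuer) has 0→1; 4 (Pursuer) has 4→1.
A2: add {5, 6} — 5 (Pursuer) has 5→0; 6 (Pursuer) has 6→4.
A3 = A2; e.g. 2 (Evader) can still go to 3. Fixed point.
6 ∈ A2, so Pursuer can force the target.

Pursuer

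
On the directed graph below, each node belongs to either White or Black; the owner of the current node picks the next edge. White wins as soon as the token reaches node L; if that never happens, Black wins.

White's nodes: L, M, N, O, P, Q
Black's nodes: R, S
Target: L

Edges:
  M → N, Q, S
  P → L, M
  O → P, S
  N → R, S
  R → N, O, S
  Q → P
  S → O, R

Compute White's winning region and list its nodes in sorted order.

A0 = {L}
A1: add {P} — P (White) has P→L.
A2: add {O, Q} — O (White) has O→P; Q (White) has Q→P.
A3: add {M} — M (White) has M→Q.
A4 = A3; e.g. N (White) has no edge into A3. Fixed point.
White's winning region = {L, M, O, P, Q}.

L, M, O, P, Q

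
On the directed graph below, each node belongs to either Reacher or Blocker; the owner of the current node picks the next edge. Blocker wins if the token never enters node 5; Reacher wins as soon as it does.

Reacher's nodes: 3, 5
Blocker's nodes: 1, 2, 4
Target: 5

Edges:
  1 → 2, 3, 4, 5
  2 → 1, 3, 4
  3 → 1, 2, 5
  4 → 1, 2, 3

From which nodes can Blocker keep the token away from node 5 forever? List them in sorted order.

A0 = {5}
A1: add {3} — 3 (Reacher) has 3→5.
A2 = A1; e.g. 1 (Blocker) can still go to 2. Fixed point.
Reacher's attractor = {3, 5}; Blocker avoids the target exactly from the complement.

1, 2, 4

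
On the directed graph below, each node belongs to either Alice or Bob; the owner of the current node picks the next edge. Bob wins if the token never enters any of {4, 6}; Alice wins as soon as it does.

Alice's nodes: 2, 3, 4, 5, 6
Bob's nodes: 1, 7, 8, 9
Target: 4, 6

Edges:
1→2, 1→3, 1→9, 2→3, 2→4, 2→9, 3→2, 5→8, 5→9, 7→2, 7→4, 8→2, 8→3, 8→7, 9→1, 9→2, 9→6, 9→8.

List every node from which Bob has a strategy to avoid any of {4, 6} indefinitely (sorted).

1, 9

A0 = {4, 6}
A1: add {2} — 2 (Alice) has 2→4.
A2: add {3, 7} — 3 (Alice) has 3→2; 7 (Bob): all of {2, 4} already in.
A3: add {8} — 8 (Bob): all of {2, 3, 7} already in.
A4: add {5} — 5 (Alice) has 5→8.
A5 = A4; e.g. 1 (Bob) can still go to 9. Fixed point.
Alice's attractor = {2, 3, 4, 5, 6, 7, 8}; Bob avoids the target exactly from the complement.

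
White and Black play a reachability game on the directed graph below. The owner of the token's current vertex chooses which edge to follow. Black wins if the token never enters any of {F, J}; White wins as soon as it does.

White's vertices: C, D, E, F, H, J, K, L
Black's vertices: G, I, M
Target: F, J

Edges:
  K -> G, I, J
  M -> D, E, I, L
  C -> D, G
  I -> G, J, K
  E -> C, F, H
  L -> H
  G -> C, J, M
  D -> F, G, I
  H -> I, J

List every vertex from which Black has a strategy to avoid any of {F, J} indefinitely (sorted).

A0 = {F, J}
A1: add {D, E, H, K} — D (White) has D→F; E (White) has E→F; H (White) has H→J; K (White) has K→J.
A2: add {C, L} — C (White) has C→D; L (White) has L→H.
A3 = A2; e.g. G (Black) can still go to M. Fixed point.
White's attractor = {C, D, E, F, H, J, K, L}; Black avoids the target exactly from the complement.

G, I, M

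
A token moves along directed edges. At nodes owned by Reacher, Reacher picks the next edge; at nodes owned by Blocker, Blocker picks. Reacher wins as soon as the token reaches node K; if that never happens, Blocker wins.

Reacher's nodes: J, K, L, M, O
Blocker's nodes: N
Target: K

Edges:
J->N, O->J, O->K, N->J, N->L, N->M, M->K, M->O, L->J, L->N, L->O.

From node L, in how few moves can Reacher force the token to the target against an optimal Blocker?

A0 = {K}
A1: add {M, O} — M (Reacher) has M→K; O (Reacher) has O→K.
A2: add {L} — L (Reacher) has L→O.
A3 = A2; e.g. J (Reacher) has no edge into A2. Fixed point.
L enters the attractor at level 2, so Reacher can force the target in 2 moves from there.

2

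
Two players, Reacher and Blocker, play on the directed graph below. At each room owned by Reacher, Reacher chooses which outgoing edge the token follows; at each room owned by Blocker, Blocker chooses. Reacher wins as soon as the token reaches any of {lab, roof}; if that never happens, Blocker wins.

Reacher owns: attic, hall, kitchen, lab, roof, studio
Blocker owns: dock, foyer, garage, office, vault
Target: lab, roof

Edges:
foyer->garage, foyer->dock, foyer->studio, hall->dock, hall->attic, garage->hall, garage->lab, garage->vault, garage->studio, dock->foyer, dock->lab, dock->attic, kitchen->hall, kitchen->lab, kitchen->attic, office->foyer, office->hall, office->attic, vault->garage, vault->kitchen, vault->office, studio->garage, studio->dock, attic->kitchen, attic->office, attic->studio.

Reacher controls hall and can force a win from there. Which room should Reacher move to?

A0 = {lab, roof}
A1: add {kitchen} — kitchen (Reacher) has kitchen→lab.
A2: add {attic} — attic (Reacher) has attic→kitchen.
A3: add {hall} — hall (Reacher) has hall→attic.
A4 = A3; e.g. foyer (Blocker) can still go to garage. Fixed point.
From hall, successor attic is in the attractor (rank 2); the other successor dock is not.

attic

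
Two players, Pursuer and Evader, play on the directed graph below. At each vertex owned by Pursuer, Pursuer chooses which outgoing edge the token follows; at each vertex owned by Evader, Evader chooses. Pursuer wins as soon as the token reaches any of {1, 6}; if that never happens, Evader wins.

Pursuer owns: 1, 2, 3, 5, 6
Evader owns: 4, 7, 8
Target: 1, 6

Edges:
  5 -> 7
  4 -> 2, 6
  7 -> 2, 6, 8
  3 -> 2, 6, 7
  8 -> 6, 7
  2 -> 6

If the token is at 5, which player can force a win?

Evader

A0 = {1, 6}
A1: add {2, 3} — 2 (Pursuer) has 2→6; 3 (Pursuer) has 3→6.
A2: add {4} — 4 (Evader): all of {2, 6} already in.
A3 = A2; e.g. 5 (Pursuer) has no edge into A2. Fixed point.
5 never enters the attractor, so Evader can avoid the target forever.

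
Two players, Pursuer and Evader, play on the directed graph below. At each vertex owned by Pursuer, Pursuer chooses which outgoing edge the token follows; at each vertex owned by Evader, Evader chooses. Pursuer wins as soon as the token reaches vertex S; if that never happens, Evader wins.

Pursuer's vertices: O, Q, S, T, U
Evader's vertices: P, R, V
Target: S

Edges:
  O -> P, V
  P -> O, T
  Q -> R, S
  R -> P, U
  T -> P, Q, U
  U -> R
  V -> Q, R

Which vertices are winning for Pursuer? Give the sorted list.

A0 = {S}
A1: add {Q} — Q (Pursuer) has Q→S.
A2: add {T} — T (Pursuer) has T→Q.
A3 = A2; e.g. O (Pursuer) has no edge into A2. Fixed point.
Pursuer's winning region = {Q, S, T}.

Q, S, T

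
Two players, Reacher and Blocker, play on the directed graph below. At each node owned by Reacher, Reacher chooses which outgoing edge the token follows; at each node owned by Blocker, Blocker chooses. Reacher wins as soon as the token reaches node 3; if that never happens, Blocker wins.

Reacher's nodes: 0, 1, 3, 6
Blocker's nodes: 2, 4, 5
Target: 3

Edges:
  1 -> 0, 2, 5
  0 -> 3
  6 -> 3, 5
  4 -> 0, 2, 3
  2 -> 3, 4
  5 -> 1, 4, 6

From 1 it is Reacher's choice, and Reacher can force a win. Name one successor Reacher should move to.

A0 = {3}
A1: add {0, 6} — 0 (Reacher) has 0→3; 6 (Reacher) has 6→3.
A2: add {1} — 1 (Reacher) has 1→0.
A3 = A2; e.g. 2 (Blocker) can still go to 4. Fixed point.
From 1, successor 0 is in the attractor (rank 1); the other successors 2, 5 are not.

0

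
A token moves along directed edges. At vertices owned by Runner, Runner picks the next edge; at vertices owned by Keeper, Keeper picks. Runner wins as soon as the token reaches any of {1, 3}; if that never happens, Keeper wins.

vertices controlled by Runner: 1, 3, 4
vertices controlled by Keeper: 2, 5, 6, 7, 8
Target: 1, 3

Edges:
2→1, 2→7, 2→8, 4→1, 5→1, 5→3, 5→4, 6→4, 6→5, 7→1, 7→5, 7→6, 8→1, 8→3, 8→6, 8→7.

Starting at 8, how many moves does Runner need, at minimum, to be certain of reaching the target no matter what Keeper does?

5

A0 = {1, 3}
A1: add {4} — 4 (Runner) has 4→1.
A2: add {5} — 5 (Keeper): all of {1, 3, 4} already in.
A3: add {6} — 6 (Keeper): all of {4, 5} already in.
A4: add {7} — 7 (Keeper): all of {1, 5, 6} already in.
A5: add {8} — 8 (Keeper): all of {1, 3, 6, 7} already in.
8 enters the attractor at level 5, so Runner can force the target in 5 moves from there.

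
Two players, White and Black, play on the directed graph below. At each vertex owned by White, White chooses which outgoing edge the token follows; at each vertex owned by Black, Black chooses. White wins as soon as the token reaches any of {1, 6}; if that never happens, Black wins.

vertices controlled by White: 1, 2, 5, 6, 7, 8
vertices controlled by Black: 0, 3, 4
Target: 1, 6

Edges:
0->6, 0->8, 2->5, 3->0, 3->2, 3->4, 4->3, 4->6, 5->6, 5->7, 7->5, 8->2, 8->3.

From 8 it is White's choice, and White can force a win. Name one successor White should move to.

A0 = {1, 6}
A1: add {5} — 5 (White) has 5→6.
A2: add {2, 7} — 2 (White) has 2→5; 7 (White) has 7→5.
A3: add {8} — 8 (White) has 8→2.
A4: add {0} — 0 (Black): all of {6, 8} already in.
A5 = A4; e.g. 3 (Black) can still go to 4. Fixed point.
From 8, successor 2 is in the attractor (rank 2); the other successor 3 is not.

2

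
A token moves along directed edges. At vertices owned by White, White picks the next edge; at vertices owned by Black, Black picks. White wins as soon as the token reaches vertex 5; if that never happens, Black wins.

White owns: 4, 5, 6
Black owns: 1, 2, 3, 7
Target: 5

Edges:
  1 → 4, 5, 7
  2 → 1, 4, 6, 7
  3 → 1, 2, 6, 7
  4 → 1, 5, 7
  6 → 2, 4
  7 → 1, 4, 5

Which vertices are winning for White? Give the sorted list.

4, 5, 6

A0 = {5}
A1: add {4} — 4 (White) has 4→5.
A2: add {6} — 6 (White) has 6→4.
A3 = A2; e.g. 1 (Black) can still go to 7. Fixed point.
White's winning region = {4, 5, 6}.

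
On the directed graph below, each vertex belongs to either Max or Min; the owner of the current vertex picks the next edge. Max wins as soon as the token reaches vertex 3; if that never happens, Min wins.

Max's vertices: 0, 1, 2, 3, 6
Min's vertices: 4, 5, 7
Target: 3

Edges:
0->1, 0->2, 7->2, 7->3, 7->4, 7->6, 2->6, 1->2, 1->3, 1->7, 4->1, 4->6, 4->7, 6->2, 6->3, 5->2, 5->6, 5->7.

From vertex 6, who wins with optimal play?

A0 = {3}
A1: add {1, 6} — 1 (Max) has 1→3; 6 (Max) has 6→3.
6 ∈ A1, so Max can force the target.

Max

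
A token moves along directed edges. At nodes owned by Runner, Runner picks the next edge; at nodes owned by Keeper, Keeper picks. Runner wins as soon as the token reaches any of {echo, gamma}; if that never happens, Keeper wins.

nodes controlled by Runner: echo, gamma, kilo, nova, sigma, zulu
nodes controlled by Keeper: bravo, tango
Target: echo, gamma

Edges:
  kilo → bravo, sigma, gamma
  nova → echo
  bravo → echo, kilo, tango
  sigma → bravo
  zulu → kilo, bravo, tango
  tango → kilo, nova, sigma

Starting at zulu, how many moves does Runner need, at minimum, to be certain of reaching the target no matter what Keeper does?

A0 = {echo, gamma}
A1: add {kilo, nova} — kilo (Runner) has kilo→gamma; nova (Runner) has nova→echo.
A2: add {zulu} — zulu (Runner) has zulu→kilo.
A3 = A2; e.g. bravo (Keeper) can still go to tango. Fixed point.
zulu enters the attractor at level 2, so Runner can force the target in 2 moves from there.

2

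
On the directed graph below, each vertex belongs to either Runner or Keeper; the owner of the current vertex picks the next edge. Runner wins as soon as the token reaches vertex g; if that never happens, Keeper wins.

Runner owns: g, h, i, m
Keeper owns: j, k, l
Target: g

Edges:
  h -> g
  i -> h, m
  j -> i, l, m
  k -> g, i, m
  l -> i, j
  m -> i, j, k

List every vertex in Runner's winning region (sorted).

g, h, i, k, m

A0 = {g}
A1: add {h} — h (Runner) has h→g.
A2: add {i} — i (Runner) has i→h.
A3: add {m} — m (Runner) has m→i.
A4: add {k} — k (Keeper): all of {g, i, m} already in.
A5 = A4; e.g. j (Keeper) can still go to l. Fixed point.
Runner's winning region = {g, h, i, k, m}.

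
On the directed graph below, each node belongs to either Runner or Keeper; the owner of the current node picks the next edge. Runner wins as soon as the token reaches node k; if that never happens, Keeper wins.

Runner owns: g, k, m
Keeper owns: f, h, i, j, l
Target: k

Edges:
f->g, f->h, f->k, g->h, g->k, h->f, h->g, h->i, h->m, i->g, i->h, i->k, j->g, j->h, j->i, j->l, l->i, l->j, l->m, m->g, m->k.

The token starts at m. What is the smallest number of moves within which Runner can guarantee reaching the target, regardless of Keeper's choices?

1

A0 = {k}
A1: add {g, m} — g (Runner) has g→k; m (Runner) has m→k.
A2 = A1; e.g. f (Keeper) can still go to h. Fixed point.
m enters the attractor at level 1, so Runner can force the target in 1 move from there.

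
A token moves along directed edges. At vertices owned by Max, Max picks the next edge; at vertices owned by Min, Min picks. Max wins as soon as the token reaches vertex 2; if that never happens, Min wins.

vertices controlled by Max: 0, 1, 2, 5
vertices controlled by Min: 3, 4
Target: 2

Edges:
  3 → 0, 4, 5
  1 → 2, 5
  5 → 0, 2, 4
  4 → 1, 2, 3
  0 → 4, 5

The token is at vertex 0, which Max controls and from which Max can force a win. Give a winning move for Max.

5

A0 = {2}
A1: add {1, 5} — 1 (Max) has 1→2; 5 (Max) has 5→2.
A2: add {0} — 0 (Max) has 0→5.
A3 = A2; e.g. 3 (Min) can still go to 4. Fixed point.
From 0, successor 5 is in the attractor (rank 1); the other successor 4 is not.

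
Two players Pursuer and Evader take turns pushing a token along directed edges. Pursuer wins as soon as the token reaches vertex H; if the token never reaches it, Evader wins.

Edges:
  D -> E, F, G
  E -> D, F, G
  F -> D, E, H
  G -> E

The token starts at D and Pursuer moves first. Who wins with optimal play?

Track states (vertex, player-to-move).
A0 = {(H,Pursuer), (H,Evader)}
A1: add {(F,Pursuer)}.
A2 = A1; e.g. (D,Pursuer) stays out. (D,Pursuer) never enters ⇒ Evader avoids the target.

Evader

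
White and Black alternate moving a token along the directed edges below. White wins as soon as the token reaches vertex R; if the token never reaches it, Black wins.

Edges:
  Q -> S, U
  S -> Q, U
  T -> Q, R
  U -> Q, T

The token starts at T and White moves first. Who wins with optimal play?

Track states (vertex, player-to-move).
A0 = {(R,White), (R,Black)}
A1: add {(T,White)}.
(T,White) ∈ A1 ⇒ White forces the target.

White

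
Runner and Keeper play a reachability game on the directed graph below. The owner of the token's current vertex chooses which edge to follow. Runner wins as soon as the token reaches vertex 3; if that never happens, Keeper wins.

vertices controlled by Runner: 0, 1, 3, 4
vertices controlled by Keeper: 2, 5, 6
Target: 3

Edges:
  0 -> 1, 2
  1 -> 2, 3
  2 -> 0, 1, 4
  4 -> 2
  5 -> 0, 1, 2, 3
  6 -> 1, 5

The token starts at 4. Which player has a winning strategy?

Keeper

A0 = {3}
A1: add {1} — 1 (Runner) has 1→3.
A2: add {0} — 0 (Runner) has 0→1.
A3 = A2; e.g. 2 (Keeper) can still go to 4. Fixed point.
4 never enters the attractor, so Keeper can avoid the target forever.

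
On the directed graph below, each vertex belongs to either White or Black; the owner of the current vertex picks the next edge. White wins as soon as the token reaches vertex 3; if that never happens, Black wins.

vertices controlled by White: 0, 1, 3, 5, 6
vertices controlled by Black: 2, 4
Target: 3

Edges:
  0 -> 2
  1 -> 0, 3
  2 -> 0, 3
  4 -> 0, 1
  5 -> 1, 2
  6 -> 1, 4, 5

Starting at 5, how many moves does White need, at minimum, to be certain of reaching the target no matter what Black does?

2

A0 = {3}
A1: add {1} — 1 (White) has 1→3.
A2: add {5, 6} — 5 (White) has 5→1; 6 (White) has 6→1.
A3 = A2; e.g. 0 (White) has no edge into A2. Fixed point.
5 enters the attractor at level 2, so White can force the target in 2 moves from there.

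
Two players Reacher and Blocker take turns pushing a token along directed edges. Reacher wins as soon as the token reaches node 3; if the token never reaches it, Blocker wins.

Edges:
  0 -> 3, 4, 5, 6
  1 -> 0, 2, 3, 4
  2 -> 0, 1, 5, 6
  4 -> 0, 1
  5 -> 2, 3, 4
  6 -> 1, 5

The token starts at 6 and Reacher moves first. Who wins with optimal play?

Blocker

Track states (vertex, player-to-move).
A0 = {(3,Reacher), (3,Blocker)}
A1: add {(0,Reacher), (1,Reacher), (5,Reacher)}.
A2: add {(4,Blocker), (6,Blocker)}.
A3: add {(2,Reacher)}.
A4 = A3; e.g. (0,Blocker) stays out. (6,Reacher) never enters ⇒ Blocker avoids the target.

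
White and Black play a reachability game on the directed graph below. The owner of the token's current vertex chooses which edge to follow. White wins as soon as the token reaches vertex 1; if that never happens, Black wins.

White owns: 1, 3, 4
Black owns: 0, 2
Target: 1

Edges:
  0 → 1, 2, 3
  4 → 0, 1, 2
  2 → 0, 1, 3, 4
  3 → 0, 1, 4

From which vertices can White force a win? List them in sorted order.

A0 = {1}
A1: add {3, 4} — 3 (White) has 3→1; 4 (White) has 4→1.
A2 = A1; e.g. 0 (Black) can still go to 2. Fixed point.
White's winning region = {1, 3, 4}.

1, 3, 4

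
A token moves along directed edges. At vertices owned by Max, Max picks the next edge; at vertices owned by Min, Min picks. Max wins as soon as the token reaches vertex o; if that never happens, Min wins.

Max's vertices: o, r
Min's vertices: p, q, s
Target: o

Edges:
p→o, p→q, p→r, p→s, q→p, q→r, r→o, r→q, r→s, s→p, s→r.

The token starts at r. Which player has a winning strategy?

Max

A0 = {o}
A1: add {r} — r (Max) has r→o.
A2 = A1; e.g. p (Min) can still go to q. Fixed point.
r ∈ A1, so Max can force the target.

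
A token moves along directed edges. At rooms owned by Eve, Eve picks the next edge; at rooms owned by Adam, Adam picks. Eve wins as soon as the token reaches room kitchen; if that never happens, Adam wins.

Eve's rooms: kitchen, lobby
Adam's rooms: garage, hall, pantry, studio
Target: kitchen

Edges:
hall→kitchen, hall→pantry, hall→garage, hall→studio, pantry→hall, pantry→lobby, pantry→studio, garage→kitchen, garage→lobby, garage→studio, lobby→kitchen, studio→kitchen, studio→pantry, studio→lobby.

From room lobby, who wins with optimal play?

Eve

A0 = {kitchen}
A1: add {lobby} — lobby (Eve) has lobby→kitchen.
A2 = A1; e.g. hall (Adam) can still go to pantry. Fixed point.
lobby ∈ A1, so Eve can force the target.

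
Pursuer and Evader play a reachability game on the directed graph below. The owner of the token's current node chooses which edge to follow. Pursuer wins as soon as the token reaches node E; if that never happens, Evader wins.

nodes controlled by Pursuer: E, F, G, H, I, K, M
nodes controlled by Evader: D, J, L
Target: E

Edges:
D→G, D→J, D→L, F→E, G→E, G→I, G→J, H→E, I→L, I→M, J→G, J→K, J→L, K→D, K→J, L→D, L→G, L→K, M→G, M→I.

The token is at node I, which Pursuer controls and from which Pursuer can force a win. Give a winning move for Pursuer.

A0 = {E}
A1: add {F, G, H} — F (Pursuer) has F→E; G (Pursuer) has G→E; H (Pursuer) has H→E.
A2: add {M} — M (Pursuer) has M→G.
A3: add {I} — I (Pursuer) has I→M.
A4 = A3; e.g. D (Evader) can still go to J. Fixed point.
From I, successor M is in the attractor (rank 2); the other successor L is not.

M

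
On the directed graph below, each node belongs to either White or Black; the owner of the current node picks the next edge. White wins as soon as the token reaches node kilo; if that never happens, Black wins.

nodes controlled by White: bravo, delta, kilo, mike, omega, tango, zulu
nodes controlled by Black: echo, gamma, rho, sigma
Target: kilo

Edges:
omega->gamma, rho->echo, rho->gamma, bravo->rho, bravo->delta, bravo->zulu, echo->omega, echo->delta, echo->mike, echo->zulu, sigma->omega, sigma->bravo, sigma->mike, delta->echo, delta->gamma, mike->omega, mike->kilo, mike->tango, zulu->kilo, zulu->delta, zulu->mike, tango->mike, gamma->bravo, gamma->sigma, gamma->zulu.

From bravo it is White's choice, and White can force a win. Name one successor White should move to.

A0 = {kilo}
A1: add {mike, zulu} — mike (White) has mike→kilo; zulu (White) has zulu→kilo.
A2: add {bravo, tango} — bravo (White) has bravo→zulu; tango (White) has tango→mike.
A3 = A2; e.g. omega (White) has no edge into A2. Fixed point.
From bravo, successor zulu is in the attractor (rank 1); the other successors delta, rho are not.

zulu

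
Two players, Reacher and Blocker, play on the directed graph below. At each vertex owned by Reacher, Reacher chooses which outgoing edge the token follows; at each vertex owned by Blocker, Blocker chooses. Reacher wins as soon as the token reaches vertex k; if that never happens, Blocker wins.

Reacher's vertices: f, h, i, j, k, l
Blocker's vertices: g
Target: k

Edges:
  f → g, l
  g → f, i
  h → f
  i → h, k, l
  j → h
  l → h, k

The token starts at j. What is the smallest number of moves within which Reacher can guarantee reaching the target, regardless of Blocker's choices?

A0 = {k}
A1: add {i, l} — i (Reacher) has i→k; l (Reacher) has l→k.
A2: add {f} — f (Reacher) has f→l.
A3: add {g, h} — g (Blocker): all of {f, i} already in; h (Reacher) has h→f.
A4: add {j} — j (Reacher) has j→h.
A4 = all vertices. Fixed point.
j enters the attractor at level 4, so Reacher can force the target in 4 moves from there.

4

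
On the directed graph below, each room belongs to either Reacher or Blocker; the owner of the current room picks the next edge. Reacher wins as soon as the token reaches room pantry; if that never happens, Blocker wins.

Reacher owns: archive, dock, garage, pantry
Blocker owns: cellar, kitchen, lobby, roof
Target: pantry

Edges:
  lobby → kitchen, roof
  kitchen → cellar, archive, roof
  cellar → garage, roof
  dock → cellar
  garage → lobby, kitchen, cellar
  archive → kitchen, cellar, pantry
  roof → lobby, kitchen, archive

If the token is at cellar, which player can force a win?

Blocker

A0 = {pantry}
A1: add {archive} — archive (Reacher) has archive→pantry.
A2 = A1; e.g. lobby (Blocker) can still go to kitchen. Fixed point.
cellar never enters the attractor, so Blocker can avoid the target forever.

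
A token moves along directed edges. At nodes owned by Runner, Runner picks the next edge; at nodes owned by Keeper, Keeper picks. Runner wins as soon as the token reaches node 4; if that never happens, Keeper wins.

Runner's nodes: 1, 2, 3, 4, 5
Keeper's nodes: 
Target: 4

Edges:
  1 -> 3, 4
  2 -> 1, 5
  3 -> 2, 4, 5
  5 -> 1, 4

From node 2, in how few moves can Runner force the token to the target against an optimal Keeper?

A0 = {4}
A1: add {1, 3, 5} — 1 (Runner) has 1→4; 3 (Runner) has 3→4; 5 (Runner) has 5→4.
A2: add {2} — 2 (Runner) has 2→1.
A2 = all vertices. Fixed point.
2 enters the attractor at level 2, so Runner can force the target in 2 moves from there.

2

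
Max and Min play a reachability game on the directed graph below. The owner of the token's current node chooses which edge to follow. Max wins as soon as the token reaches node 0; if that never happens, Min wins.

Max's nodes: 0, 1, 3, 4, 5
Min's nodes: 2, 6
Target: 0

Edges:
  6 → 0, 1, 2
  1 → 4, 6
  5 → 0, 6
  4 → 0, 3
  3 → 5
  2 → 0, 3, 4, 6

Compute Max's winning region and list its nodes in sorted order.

0, 1, 3, 4, 5

A0 = {0}
A1: add {4, 5} — 4 (Max) has 4→0; 5 (Max) has 5→0.
A2: add {1, 3} — 1 (Max) has 1→4; 3 (Max) has 3→5.
A3 = A2; e.g. 2 (Min) can still go to 6. Fixed point.
Max's winning region = {0, 1, 3, 4, 5}.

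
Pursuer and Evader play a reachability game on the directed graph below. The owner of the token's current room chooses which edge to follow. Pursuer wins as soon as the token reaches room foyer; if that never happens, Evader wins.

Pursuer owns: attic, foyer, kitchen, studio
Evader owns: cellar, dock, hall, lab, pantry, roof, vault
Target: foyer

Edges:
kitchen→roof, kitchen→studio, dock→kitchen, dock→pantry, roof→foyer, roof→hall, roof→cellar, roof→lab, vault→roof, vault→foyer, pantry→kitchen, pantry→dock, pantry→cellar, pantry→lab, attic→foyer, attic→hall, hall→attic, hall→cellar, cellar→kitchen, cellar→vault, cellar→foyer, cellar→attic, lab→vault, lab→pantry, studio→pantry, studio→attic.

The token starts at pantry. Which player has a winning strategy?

Evader

A0 = {foyer}
A1: add {attic} — attic (Pursuer) has attic→foyer.
A2: add {studio} — studio (Pursuer) has studio→attic.
A3: add {kitchen} — kitchen (Pursuer) has kitchen→studio.
A4 = A3; e.g. dock (Evader) can still go to pantry. Fixed point.
pantry never enters the attractor, so Evader can avoid the target forever.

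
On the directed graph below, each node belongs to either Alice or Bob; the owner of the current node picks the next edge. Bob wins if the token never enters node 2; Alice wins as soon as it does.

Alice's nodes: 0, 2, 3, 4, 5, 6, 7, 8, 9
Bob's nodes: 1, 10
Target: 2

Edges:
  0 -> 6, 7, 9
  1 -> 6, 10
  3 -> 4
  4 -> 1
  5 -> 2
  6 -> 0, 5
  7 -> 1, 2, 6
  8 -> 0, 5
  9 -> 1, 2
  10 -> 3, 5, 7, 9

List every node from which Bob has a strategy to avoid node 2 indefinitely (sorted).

A0 = {2}
A1: add {5, 7, 9} — 5 (Alice) has 5→2; 7 (Alice) has 7→2; 9 (Alice) has 9→2.
A2: add {0, 6, 8} — 0 (Alice) has 0→7; 6 (Alice) has 6→5; 8 (Alice) has 8→5.
A3 = A2; e.g. 1 (Bob) can still go to 10. Fixed point.
Alice's attractor = {0, 2, 5, 6, 7, 8, 9}; Bob avoids the target exactly from the complement.

1, 3, 4, 10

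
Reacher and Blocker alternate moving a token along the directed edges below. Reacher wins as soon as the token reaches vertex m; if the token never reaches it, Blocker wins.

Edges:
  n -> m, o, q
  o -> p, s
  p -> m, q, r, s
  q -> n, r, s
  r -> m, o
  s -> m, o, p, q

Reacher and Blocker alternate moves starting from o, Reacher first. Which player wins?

Track states (vertex, player-to-move).
A0 = {(m,Reacher), (m,Blocker)}
A1: add {(n,Reacher), (p,Reacher), (r,Reacher), (s,Reacher)}.
A2: add {(o,Blocker), (q,Blocker)}.
A3 = A2; e.g. (n,Blocker) stays out. (o,Reacher) never enters ⇒ Blocker avoids the target.

Blocker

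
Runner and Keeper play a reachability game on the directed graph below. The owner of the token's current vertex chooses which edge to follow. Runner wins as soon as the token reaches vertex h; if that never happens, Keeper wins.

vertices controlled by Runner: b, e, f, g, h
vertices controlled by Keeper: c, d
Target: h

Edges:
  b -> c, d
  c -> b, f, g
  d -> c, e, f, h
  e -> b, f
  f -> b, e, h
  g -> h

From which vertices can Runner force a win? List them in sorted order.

e, f, g, h

A0 = {h}
A1: add {f, g} — f (Runner) has f→h; g (Runner) has g→h.
A2: add {e} — e (Runner) has e→f.
A3 = A2; e.g. b (Runner) has no edge into A2. Fixed point.
Runner's winning region = {e, f, g, h}.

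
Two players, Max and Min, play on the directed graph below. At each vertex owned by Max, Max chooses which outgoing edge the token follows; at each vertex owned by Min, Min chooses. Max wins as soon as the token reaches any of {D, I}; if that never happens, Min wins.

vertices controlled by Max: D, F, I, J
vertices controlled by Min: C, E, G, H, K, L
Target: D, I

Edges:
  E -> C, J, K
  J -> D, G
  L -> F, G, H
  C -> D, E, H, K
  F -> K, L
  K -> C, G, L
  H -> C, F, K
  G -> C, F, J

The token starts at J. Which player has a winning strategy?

A0 = {D, I}
A1: add {J} — J (Max) has J→D.
A2 = A1; e.g. C (Min) can still go to E. Fixed point.
J ∈ A1, so Max can force the target.

Max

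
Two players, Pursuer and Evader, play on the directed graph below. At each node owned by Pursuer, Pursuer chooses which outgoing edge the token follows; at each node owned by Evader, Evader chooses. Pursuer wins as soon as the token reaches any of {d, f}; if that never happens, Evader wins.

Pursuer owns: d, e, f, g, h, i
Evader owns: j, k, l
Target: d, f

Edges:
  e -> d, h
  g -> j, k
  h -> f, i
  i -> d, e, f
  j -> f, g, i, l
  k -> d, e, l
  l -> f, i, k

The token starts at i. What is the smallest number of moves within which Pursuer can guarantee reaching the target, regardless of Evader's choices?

A0 = {d, f}
A1: add {e, h, i} — e (Pursuer) has e→d; h (Pursuer) has h→f; i (Pursuer) has i→d.
A2 = A1; e.g. g (Pursuer) has no edge into A1. Fixed point.
i enters the attractor at level 1, so Pursuer can force the target in 1 move from there.

1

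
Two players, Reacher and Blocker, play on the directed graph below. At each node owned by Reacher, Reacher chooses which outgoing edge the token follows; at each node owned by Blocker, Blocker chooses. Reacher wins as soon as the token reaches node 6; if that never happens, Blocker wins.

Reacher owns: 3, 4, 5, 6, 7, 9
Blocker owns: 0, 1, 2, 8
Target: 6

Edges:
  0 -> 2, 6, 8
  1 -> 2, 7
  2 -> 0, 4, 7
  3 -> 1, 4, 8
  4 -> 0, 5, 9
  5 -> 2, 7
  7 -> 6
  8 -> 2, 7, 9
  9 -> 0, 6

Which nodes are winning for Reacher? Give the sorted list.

3, 4, 5, 6, 7, 9

A0 = {6}
A1: add {7, 9} — 7 (Reacher) has 7→6; 9 (Reacher) has 9→6.
A2: add {4, 5} — 4 (Reacher) has 4→9; 5 (Reacher) has 5→7.
A3: add {3} — 3 (Reacher) has 3→4.
A4 = A3; e.g. 0 (Blocker) can still go to 2. Fixed point.
Reacher's winning region = {3, 4, 5, 6, 7, 9}.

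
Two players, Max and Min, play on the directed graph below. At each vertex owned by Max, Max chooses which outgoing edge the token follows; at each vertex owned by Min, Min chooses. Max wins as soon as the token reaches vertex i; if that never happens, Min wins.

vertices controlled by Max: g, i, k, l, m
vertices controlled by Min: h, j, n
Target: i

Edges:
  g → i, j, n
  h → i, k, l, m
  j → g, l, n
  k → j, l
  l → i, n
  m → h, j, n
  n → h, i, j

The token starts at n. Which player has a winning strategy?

Min

A0 = {i}
A1: add {g, l} — g (Max) has g→i; l (Max) has l→i.
A2: add {k} — k (Max) has k→l.
A3 = A2; e.g. h (Min) can still go to m. Fixed point.
n never enters the attractor, so Min can avoid the target forever.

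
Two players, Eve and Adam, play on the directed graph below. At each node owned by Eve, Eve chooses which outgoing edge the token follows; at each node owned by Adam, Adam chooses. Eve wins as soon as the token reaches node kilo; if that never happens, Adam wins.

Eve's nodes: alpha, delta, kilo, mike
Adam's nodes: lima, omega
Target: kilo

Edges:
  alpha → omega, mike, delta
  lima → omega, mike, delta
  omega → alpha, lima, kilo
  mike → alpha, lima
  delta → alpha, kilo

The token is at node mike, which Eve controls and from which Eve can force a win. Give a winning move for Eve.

A0 = {kilo}
A1: add {delta} — delta (Eve) has delta→kilo.
A2: add {alpha} — alpha (Eve) has alpha→delta.
A3: add {mike} — mike (Eve) has mike→alpha.
A4 = A3; e.g. lima (Adam) can still go to omega. Fixed point.
From mike, successor alpha is in the attractor (rank 2); the other successor lima is not.

alpha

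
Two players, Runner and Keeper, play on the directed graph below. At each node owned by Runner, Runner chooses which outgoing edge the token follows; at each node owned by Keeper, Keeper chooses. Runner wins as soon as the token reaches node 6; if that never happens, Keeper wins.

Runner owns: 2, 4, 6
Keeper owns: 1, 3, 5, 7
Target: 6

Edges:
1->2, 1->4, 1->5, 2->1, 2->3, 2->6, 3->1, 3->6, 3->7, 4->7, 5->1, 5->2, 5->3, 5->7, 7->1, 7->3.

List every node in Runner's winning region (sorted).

2, 6

A0 = {6}
A1: add {2} — 2 (Runner) has 2→6.
A2 = A1; e.g. 1 (Keeper) can still go to 4. Fixed point.
Runner's winning region = {2, 6}.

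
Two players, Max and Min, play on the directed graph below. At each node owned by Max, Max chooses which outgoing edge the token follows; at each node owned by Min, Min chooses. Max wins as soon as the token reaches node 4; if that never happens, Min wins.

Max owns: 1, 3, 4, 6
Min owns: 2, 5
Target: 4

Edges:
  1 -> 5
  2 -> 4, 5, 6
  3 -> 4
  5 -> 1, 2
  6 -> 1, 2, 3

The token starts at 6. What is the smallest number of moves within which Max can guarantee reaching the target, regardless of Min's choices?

A0 = {4}
A1: add {3} — 3 (Max) has 3→4.
A2: add {6} — 6 (Max) has 6→3.
A3 = A2; e.g. 1 (Max) has no edge into A2. Fixed point.
6 enters the attractor at level 2, so Max can force the target in 2 moves from there.

2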